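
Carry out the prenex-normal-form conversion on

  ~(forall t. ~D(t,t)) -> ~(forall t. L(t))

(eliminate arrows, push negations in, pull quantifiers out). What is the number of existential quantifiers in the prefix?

1

Rewrite implications/biconditionals: A → B as ¬A ∨ B.
  ~~(forall t. ~D(t,t)) | ~(forall t. L(t))
Drive negations inward (¬∀x A ≡ ∃x ¬A, ¬∃x A ≡ ∀x ¬A, De Morgan for ∧/∨):
  (forall t. ~D(t,t)) | (exists t. ~L(t))
Give each quantifier a distinct variable: t↦q.
  (forall t. ~D(t,t)) | (exists q. ~L(q))
Extract every quantifier outward, since the variables are now distinct and don't occur free across branches:
  forall t. exists q. (~D(t,t) | ~L(q))
The prefix is forall t exists q: 1 universal, 1 existential.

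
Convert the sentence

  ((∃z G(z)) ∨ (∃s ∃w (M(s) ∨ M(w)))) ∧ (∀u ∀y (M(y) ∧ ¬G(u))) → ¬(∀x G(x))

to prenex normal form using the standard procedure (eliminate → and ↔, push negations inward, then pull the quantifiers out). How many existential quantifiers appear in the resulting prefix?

3

Rewrite implications/biconditionals: A → B as ¬A ∨ B.
  ¬(((∃z G(z)) ∨ (∃s ∃w (M(s) ∨ M(w)))) ∧ (∀u ∀y (M(y) ∧ ¬G(u)))) ∨ ¬(∀x G(x))
Drive negations inward (¬∀x A ≡ ∃x ¬A, ¬∃x A ≡ ∀x ¬A, De Morgan for ∧/∨):
  (∀z ¬G(z)) ∧ (∀s ∀w (¬M(s) ∧ ¬M(w))) ∨ (∃u ∃y (¬M(y) ∨ G(u))) ∨ (∃x ¬G(x))
All bound variables are already distinct, so no renaming is needed.
Pull the quantifiers to the front (each side's bound variable is not free in the other side):
  ∀z ∀s ∀w ∃u ∃y ∃x (¬G(z) ∧ ¬M(s) ∧ ¬M(w) ∨ ¬M(y) ∨ G(u) ∨ ¬G(x))
The prefix is ∀z ∀s ∀w ∃u ∃y ∃x: 3 universal, 3 existential.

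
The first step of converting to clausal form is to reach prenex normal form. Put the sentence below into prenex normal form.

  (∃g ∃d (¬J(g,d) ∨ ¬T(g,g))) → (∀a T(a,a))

∀g ∀d ∀a (J(g,d) ∧ T(g,g) ∨ T(a,a))

Eliminate → and ↔ using ¬ and ∨.
  ¬(∃g ∃d (¬J(g,d) ∨ ¬T(g,g))) ∨ (∀a T(a,a))
Push ¬ through the quantifiers and connectives to reach negation normal form:
  (∀g ∀d (J(g,d) ∧ T(g,g))) ∨ (∀a T(a,a))
All bound variables are already distinct, so no renaming is needed.
Extract every quantifier outward, since the variables are now distinct and don't occur free across branches:
  ∀g ∀d ∀a (J(g,d) ∧ T(g,g) ∨ T(a,a))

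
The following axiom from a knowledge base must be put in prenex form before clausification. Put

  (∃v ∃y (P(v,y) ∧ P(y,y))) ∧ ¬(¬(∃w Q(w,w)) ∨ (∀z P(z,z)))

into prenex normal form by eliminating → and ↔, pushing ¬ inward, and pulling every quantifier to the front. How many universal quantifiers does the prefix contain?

0

Push ¬ through the quantifiers and connectives to reach negation normal form:
  (∃v ∃y (P(v,y) ∧ P(y,y))) ∧ (∃w Q(w,w)) ∧ (∃z ¬P(z,z))
Extract every quantifier outward, since the variables are now distinct and don't occur free across branches:
  ∃v ∃y ∃w ∃z (P(v,y) ∧ P(y,y) ∧ Q(w,w) ∧ ¬P(z,z))
The prefix is ∃v ∃y ∃w ∃z: 0 universal, 4 existential.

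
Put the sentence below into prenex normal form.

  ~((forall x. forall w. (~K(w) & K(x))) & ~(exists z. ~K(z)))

exists x. exists w. exists z. (K(w) | ~K(x) | ~K(z))

Push ¬ through the quantifiers and connectives to reach negation normal form:
  (exists x. exists w. (K(w) | ~K(x))) | (exists z. ~K(z))
All bound variables are already distinct, so no renaming is needed.
Finally move all quantifiers to the prefix:
  exists x. exists w. exists z. (K(w) | ~K(x) | ~K(z))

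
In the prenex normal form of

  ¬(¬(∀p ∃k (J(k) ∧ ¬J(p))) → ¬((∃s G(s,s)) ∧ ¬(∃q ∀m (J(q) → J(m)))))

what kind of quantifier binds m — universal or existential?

existential

Rewrite implications/biconditionals: A → B as ¬A ∨ B.
  ¬(¬¬(∀p ∃k (J(k) ∧ ¬J(p))) ∨ ¬((∃s G(s,s)) ∧ ¬(∃q ∀m (¬J(q) ∨ J(m)))))
Push ¬ through the quantifiers and connectives to reach negation normal form:
  (∃p ∀k (¬J(k) ∨ J(p))) ∧ (∃s G(s,s)) ∧ (∀q ∃m (J(q) ∧ ¬J(m)))
All bound variables are already distinct, so no renaming is needed.
Finally move all quantifiers to the prefix:
  ∃p ∀k ∃s ∀q ∃m ((¬J(k) ∨ J(p)) ∧ G(s,s) ∧ J(q) ∧ ¬J(m))
The quantifier ∀m sits under an odd number of negations (counting the antecedent side of each →), so it flips to ∃m.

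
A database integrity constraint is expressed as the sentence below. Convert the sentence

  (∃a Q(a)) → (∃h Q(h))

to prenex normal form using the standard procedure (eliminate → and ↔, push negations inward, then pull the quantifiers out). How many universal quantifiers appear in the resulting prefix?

1

First replace A → B with ¬A ∨ B.
  ¬(∃a Q(a)) ∨ (∃h Q(h))
Push ¬ through the quantifiers and connectives to reach negation normal form:
  (∀a ¬Q(a)) ∨ (∃h Q(h))
Pull the quantifiers to the front (each side's bound variable is not free in the other side):
  ∀a ∃h (¬Q(a) ∨ Q(h))
The prefix is ∀a ∃h: 1 universal, 1 existential.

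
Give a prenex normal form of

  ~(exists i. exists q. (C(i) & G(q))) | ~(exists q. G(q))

forall i. forall q. forall a. (~C(i) | ~G(q) | ~G(a))

Move each ¬ inward, flipping quantifiers it crosses:
  (forall i. forall q. (~C(i) | ~G(q))) | (forall q. ~G(q))
Rename bound variables to avoid capture: q↦a.
  (forall i. forall q. (~C(i) | ~G(q))) | (forall a. ~G(a))
Extract every quantifier outward, since the variables are now distinct and don't occur free across branches:
  forall i. forall q. forall a. (~C(i) | ~G(q) | ~G(a))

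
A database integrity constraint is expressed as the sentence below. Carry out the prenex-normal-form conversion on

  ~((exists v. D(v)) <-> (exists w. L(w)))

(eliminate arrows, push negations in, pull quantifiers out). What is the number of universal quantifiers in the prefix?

2

First replace A → B with ¬A ∨ B; A ↔ B as (¬A ∨ B) ∧ (¬B ∨ A).
  ~((~(exists v. D(v)) | (exists w. L(w))) & (~(exists w. L(w)) | (exists v. D(v))))
Push ¬ through the quantifiers and connectives to reach negation normal form:
  (exists v. D(v)) & (forall w. ~L(w)) | (exists w. L(w)) & (forall v. ~D(v))
Rename bound variables to avoid capture: w↦v1, v↦r.
  (exists v. D(v)) & (forall w. ~L(w)) | (exists v1. L(v1)) & (forall r. ~D(r))
Finally move all quantifiers to the prefix:
  exists v. forall w. exists v1. forall r. (D(v) & ~L(w) | L(v1) & ~D(r))
The prefix is exists v forall w exists v1 forall r: 2 universal, 2 existential.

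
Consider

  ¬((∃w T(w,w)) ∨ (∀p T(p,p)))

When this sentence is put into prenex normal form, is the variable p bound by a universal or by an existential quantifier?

existential

Drive negations inward (¬∀x A ≡ ∃x ¬A, ¬∃x A ≡ ∀x ¬A, De Morgan for ∧/∨):
  (∀w ¬T(w,w)) ∧ (∃p ¬T(p,p))
All bound variables are already distinct, so no renaming is needed.
Extract every quantifier outward, since the variables are now distinct and don't occur free across branches:
  ∀w ∃p (¬T(w,w) ∧ ¬T(p,p))
The quantifier ∀p sits under an odd number of negations, so it flips to ∃p.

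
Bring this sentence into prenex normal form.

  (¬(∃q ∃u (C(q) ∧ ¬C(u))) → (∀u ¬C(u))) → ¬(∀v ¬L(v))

First replace A → B with ¬A ∨ B.
  ¬(¬¬(∃q ∃u (C(q) ∧ ¬C(u))) ∨ (∀u ¬C(u))) ∨ ¬(∀v ¬L(v))
Move each ¬ inward, flipping quantifiers it crosses:
  (∀q ∀u (¬C(q) ∨ C(u))) ∧ (∃u C(u)) ∨ (∃v L(v))
Rename bound variables to avoid capture: u↦b.
  (∀q ∀u (¬C(q) ∨ C(u))) ∧ (∃b C(b)) ∨ (∃v L(v))
Extract every quantifier outward, since the variables are now distinct and don't occur free across branches:
  ∀q ∀u ∃b ∃v ((¬C(q) ∨ C(u)) ∧ C(b) ∨ L(v))

∀q ∀u ∃b ∃v ((¬C(q) ∨ C(u)) ∧ C(b) ∨ L(v))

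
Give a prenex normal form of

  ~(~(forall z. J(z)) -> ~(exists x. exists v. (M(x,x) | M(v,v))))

Eliminate → and ↔ using ¬ and ∨.
  ~(~~(forall z. J(z)) | ~(exists x. exists v. (M(x,x) | M(v,v))))
Move each ¬ inward, flipping quantifiers it crosses:
  (exists z. ~J(z)) & (exists x. exists v. (M(x,x) | M(v,v)))
All bound variables are already distinct, so no renaming is needed.
Extract every quantifier outward, since the variables are now distinct and don't occur free across branches:
  exists z. exists x. exists v. (~J(z) & (M(x,x) | M(v,v)))

exists z. exists x. exists v. (~J(z) & (M(x,x) | M(v,v)))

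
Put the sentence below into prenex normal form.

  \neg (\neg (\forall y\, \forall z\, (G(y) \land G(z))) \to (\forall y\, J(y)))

First replace A → B with ¬A ∨ B.
  \neg (\neg \neg (\forall y\, \forall z\, (G(y) \land G(z))) \lor (\forall y\, J(y)))
Push ¬ through the quantifiers and connectives to reach negation normal form:
  (\exists y\, \exists z\, (\neg G(y) \lor \neg G(z))) \land (\exists y\, \neg J(y))
Give each quantifier a distinct variable: y↦x1.
  (\exists y\, \exists z\, (\neg G(y) \lor \neg G(z))) \land (\exists x1\, \neg J(x1))
Extract every quantifier outward, since the variables are now distinct and don't occur free across branches:
  \exists y\, \exists z\, \exists x1\, ((\neg G(y) \lor \neg G(z)) \land \neg J(x1))

\exists y\, \exists z\, \exists x1\, ((\neg G(y) \lor \neg G(z)) \land \neg J(x1))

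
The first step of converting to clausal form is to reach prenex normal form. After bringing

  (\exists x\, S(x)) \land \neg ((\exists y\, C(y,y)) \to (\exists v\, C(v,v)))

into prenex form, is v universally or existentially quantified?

universal

Rewrite implications/biconditionals: A → B as ¬A ∨ B.
  (\exists x\, S(x)) \land \neg (\neg (\exists y\, C(y,y)) \lor (\exists v\, C(v,v)))
Move each ¬ inward, flipping quantifiers it crosses:
  (\exists x\, S(x)) \land (\exists y\, C(y,y)) \land (\forall v\, \neg C(v,v))
All bound variables are already distinct, so no renaming is needed.
Finally move all quantifiers to the prefix:
  \exists x\, \exists y\, \forall v\, (S(x) \land C(y,y) \land \neg C(v,v))
The quantifier \exists v sits under an odd number of negations (counting the antecedent side of each →), so it flips to \forall v.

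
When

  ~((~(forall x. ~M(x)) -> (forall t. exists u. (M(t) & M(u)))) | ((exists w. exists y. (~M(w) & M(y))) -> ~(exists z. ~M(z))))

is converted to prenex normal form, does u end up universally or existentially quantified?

universal

Eliminate → and ↔ using ¬ and ∨.
  ~(~~(forall x. ~M(x)) | (forall t. exists u. (M(t) & M(u))) | ~(exists w. exists y. (~M(w) & M(y))) | ~(exists z. ~M(z)))
Drive negations inward (¬∀x A ≡ ∃x ¬A, ¬∃x A ≡ ∀x ¬A, De Morgan for ∧/∨):
  (exists x. M(x)) & (exists t. forall u. (~M(t) | ~M(u))) & (exists w. exists y. (~M(w) & M(y))) & (exists z. ~M(z))
All bound variables are already distinct, so no renaming is needed.
Extract every quantifier outward, since the variables are now distinct and don't occur free across branches:
  exists x. exists t. forall u. exists w. exists y. exists z. (M(x) & (~M(t) | ~M(u)) & ~M(w) & M(y) & ~M(z))
The quantifier exists u sits under an odd number of negations (counting the antecedent side of each →), so it flips to forall u.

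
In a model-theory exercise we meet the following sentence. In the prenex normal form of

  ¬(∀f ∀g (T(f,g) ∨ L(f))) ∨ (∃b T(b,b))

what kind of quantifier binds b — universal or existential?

existential

Push ¬ through the quantifiers and connectives to reach negation normal form:
  (∃f ∃g (¬T(f,g) ∧ ¬L(f))) ∨ (∃b T(b,b))
All bound variables are already distinct, so no renaming is needed.
Extract every quantifier outward, since the variables are now distinct and don't occur free across branches:
  ∃f ∃g ∃b (¬T(f,g) ∧ ¬L(f) ∨ T(b,b))
The quantifier ∃b sits under an even number of negations, so it remains existential.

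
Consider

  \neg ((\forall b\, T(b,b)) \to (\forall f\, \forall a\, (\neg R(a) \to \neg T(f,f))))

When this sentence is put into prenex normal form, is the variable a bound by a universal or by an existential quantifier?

Eliminate → and ↔ using ¬ and ∨.
  \neg (\neg (\forall b\, T(b,b)) \lor (\forall f\, \forall a\, (\neg \neg R(a) \lor \neg T(f,f))))
Drive negations inward (¬∀x A ≡ ∃x ¬A, ¬∃x A ≡ ∀x ¬A, De Morgan for ∧/∨):
  (\forall b\, T(b,b)) \land (\exists f\, \exists a\, (\neg R(a) \land T(f,f)))
All bound variables are already distinct, so no renaming is needed.
Extract every quantifier outward, since the variables are now distinct and don't occur free across branches:
  \forall b\, \exists f\, \exists a\, (T(b,b) \land \neg R(a) \land T(f,f))
The quantifier \forall a sits under an odd number of negations (counting the antecedent side of each →), so it flips to \exists a.

existential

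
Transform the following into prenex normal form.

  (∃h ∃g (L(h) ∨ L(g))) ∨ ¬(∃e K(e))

Push ¬ through the quantifiers and connectives to reach negation normal form:
  (∃h ∃g (L(h) ∨ L(g))) ∨ (∀e ¬K(e))
All bound variables are already distinct, so no renaming is needed.
Pull the quantifiers to the front (each side's bound variable is not free in the other side):
  ∃h ∃g ∀e (L(h) ∨ L(g) ∨ ¬K(e))

∃h ∃g ∀e (L(h) ∨ L(g) ∨ ¬K(e))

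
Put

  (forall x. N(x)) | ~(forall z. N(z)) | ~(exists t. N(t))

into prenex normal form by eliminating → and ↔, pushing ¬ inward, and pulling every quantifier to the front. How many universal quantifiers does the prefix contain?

Move each ¬ inward, flipping quantifiers it crosses:
  (forall x. N(x)) | (exists z. ~N(z)) | (forall t. ~N(t))
Pull the quantifiers to the front (each side's bound variable is not free in the other side):
  forall x. exists z. forall t. (N(x) | ~N(z) | ~N(t))
The prefix is forall x exists z forall t: 2 universal, 1 existential.

2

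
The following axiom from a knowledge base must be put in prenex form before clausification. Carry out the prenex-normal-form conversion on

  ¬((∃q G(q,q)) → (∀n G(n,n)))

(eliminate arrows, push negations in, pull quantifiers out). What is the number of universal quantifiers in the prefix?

First replace A → B with ¬A ∨ B.
  ¬(¬(∃q G(q,q)) ∨ (∀n G(n,n)))
Drive negations inward (¬∀x A ≡ ∃x ¬A, ¬∃x A ≡ ∀x ¬A, De Morgan for ∧/∨):
  (∃q G(q,q)) ∧ (∃n ¬G(n,n))
Extract every quantifier outward, since the variables are now distinct and don't occur free across branches:
  ∃q ∃n (G(q,q) ∧ ¬G(n,n))
The prefix is ∃q ∃n: 0 universal, 2 existential.

0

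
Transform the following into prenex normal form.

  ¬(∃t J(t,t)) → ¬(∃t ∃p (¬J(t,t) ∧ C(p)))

∃t ∀r ∀p (J(t,t) ∨ J(r,r) ∨ ¬C(p))

Rewrite implications/biconditionals: A → B as ¬A ∨ B.
  ¬¬(∃t J(t,t)) ∨ ¬(∃t ∃p (¬J(t,t) ∧ C(p)))
Drive negations inward (¬∀x A ≡ ∃x ¬A, ¬∃x A ≡ ∀x ¬A, De Morgan for ∧/∨):
  (∃t J(t,t)) ∨ (∀t ∀p (J(t,t) ∨ ¬C(p)))
Give each quantifier a distinct variable: t↦r.
  (∃t J(t,t)) ∨ (∀r ∀p (J(r,r) ∨ ¬C(p)))
Finally move all quantifiers to the prefix:
  ∃t ∀r ∀p (J(t,t) ∨ J(r,r) ∨ ¬C(p))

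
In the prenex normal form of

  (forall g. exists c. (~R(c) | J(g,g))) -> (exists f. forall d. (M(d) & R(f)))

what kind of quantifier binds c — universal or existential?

Eliminate → and ↔ using ¬ and ∨.
  ~(forall g. exists c. (~R(c) | J(g,g))) | (exists f. forall d. (M(d) & R(f)))
Push ¬ through the quantifiers and connectives to reach negation normal form:
  (exists g. forall c. (R(c) & ~J(g,g))) | (exists f. forall d. (M(d) & R(f)))
All bound variables are already distinct, so no renaming is needed.
Pull the quantifiers to the front (each side's bound variable is not free in the other side):
  exists g. forall c. exists f. forall d. (R(c) & ~J(g,g) | M(d) & R(f))
The quantifier exists c sits under an odd number of negations (counting the antecedent side of each →), so it flips to forall c.

universal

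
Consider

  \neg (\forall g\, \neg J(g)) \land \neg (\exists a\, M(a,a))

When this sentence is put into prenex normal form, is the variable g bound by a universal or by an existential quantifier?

Push ¬ through the quantifiers and connectives to reach negation normal form:
  (\exists g\, J(g)) \land (\forall a\, \neg M(a,a))
All bound variables are already distinct, so no renaming is needed.
Finally move all quantifiers to the prefix:
  \exists g\, \forall a\, (J(g) \land \neg M(a,a))
The quantifier \forall g sits under an odd number of negations, so it flips to \exists g.

existential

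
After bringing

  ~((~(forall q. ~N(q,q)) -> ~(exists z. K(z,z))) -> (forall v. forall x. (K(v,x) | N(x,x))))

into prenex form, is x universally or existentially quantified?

Eliminate → and ↔ using ¬ and ∨.
  ~(~(~~(forall q. ~N(q,q)) | ~(exists z. K(z,z))) | (forall v. forall x. (K(v,x) | N(x,x))))
Push ¬ through the quantifiers and connectives to reach negation normal form:
  ((forall q. ~N(q,q)) | (forall z. ~K(z,z))) & (exists v. exists x. (~K(v,x) & ~N(x,x)))
All bound variables are already distinct, so no renaming is needed.
Extract every quantifier outward, since the variables are now distinct and don't occur free across branches:
  forall q. forall z. exists v. exists x. ((~N(q,q) | ~K(z,z)) & ~K(v,x) & ~N(x,x))
The quantifier forall x sits under an odd number of negations (counting the antecedent side of each →), so it flips to exists x.

existential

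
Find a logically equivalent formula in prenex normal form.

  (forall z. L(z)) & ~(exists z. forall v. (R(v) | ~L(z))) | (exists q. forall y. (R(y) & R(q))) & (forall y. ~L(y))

forall z. forall b. exists v. exists q. forall y. forall z1. (L(z) & ~R(v) & L(b) | R(y) & R(q) & ~L(z1))

Drive negations inward (¬∀x A ≡ ∃x ¬A, ¬∃x A ≡ ∀x ¬A, De Morgan for ∧/∨):
  (forall z. L(z)) & (forall z. exists v. (~R(v) & L(z))) | (exists q. forall y. (R(y) & R(q))) & (forall y. ~L(y))
Rename bound variables to avoid capture: z↦b, y↦z1.
  (forall z. L(z)) & (forall b. exists v. (~R(v) & L(b))) | (exists q. forall y. (R(y) & R(q))) & (forall z1. ~L(z1))
Pull the quantifiers to the front (each side's bound variable is not free in the other side):
  forall z. forall b. exists v. exists q. forall y. forall z1. (L(z) & ~R(v) & L(b) | R(y) & R(q) & ~L(z1))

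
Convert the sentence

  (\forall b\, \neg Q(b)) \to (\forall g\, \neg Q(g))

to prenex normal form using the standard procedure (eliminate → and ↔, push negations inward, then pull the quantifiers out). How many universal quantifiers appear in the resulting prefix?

Eliminate → and ↔ using ¬ and ∨.
  \neg (\forall b\, \neg Q(b)) \lor (\forall g\, \neg Q(g))
Drive negations inward (¬∀x A ≡ ∃x ¬A, ¬∃x A ≡ ∀x ¬A, De Morgan for ∧/∨):
  (\exists b\, Q(b)) \lor (\forall g\, \neg Q(g))
All bound variables are already distinct, so no renaming is needed.
Extract every quantifier outward, since the variables are now distinct and don't occur free across branches:
  \exists b\, \forall g\, (Q(b) \lor \neg Q(g))
The prefix is \exists b \forall g: 1 universal, 1 existential.

1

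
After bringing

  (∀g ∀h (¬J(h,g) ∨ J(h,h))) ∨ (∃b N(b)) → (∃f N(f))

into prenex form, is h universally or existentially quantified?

existential

First replace A → B with ¬A ∨ B.
  ¬((∀g ∀h (¬J(h,g) ∨ J(h,h))) ∨ (∃b N(b))) ∨ (∃f N(f))
Drive negations inward (¬∀x A ≡ ∃x ¬A, ¬∃x A ≡ ∀x ¬A, De Morgan for ∧/∨):
  (∃g ∃h (J(h,g) ∧ ¬J(h,h))) ∧ (∀b ¬N(b)) ∨ (∃f N(f))
Finally move all quantifiers to the prefix:
  ∃g ∃h ∀b ∃f (J(h,g) ∧ ¬J(h,h) ∧ ¬N(b) ∨ N(f))
The quantifier ∀h sits under an odd number of negations (counting the antecedent side of each →), so it flips to ∃h.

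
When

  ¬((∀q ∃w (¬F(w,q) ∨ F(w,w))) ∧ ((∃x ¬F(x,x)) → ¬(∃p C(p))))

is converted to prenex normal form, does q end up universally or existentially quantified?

Eliminate → and ↔ using ¬ and ∨.
  ¬((∀q ∃w (¬F(w,q) ∨ F(w,w))) ∧ (¬(∃x ¬F(x,x)) ∨ ¬(∃p C(p))))
Move each ¬ inward, flipping quantifiers it crosses:
  (∃q ∀w (F(w,q) ∧ ¬F(w,w))) ∨ (∃x ¬F(x,x)) ∧ (∃p C(p))
All bound variables are already distinct, so no renaming is needed.
Finally move all quantifiers to the prefix:
  ∃q ∀w ∃x ∃p (F(w,q) ∧ ¬F(w,w) ∨ ¬F(x,x) ∧ C(p))
The quantifier ∀q sits under an odd number of negations (counting the antecedent side of each →), so it flips to ∃q.

existential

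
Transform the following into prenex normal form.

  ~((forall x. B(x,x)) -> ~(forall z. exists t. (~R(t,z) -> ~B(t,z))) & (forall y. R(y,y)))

forall x. forall z. exists t. exists y. (B(x,x) & (R(t,z) | ~B(t,z) | ~R(y,y)))

First replace A → B with ¬A ∨ B.
  ~(~(forall x. B(x,x)) | ~(forall z. exists t. (~~R(t,z) | ~B(t,z))) & (forall y. R(y,y)))
Push ¬ through the quantifiers and connectives to reach negation normal form:
  (forall x. B(x,x)) & ((forall z. exists t. (R(t,z) | ~B(t,z))) | (exists y. ~R(y,y)))
All bound variables are already distinct, so no renaming is needed.
Extract every quantifier outward, since the variables are now distinct and don't occur free across branches:
  forall x. forall z. exists t. exists y. (B(x,x) & (R(t,z) | ~B(t,z) | ~R(y,y)))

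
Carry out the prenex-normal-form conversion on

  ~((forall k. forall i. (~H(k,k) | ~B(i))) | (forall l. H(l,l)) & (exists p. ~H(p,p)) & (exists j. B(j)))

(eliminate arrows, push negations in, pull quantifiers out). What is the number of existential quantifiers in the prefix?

3

Move each ¬ inward, flipping quantifiers it crosses:
  (exists k. exists i. (H(k,k) & B(i))) & ((exists l. ~H(l,l)) | (forall p. H(p,p)) | (forall j. ~B(j)))
All bound variables are already distinct, so no renaming is needed.
Pull the quantifiers to the front (each side's bound variable is not free in the other side):
  exists k. exists i. exists l. forall p. forall j. (H(k,k) & B(i) & (~H(l,l) | H(p,p) | ~B(j)))
The prefix is exists k exists i exists l forall p forall j: 2 universal, 3 existential.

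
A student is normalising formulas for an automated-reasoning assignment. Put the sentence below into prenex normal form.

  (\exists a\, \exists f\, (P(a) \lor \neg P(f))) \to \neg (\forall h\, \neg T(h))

\forall a\, \forall f\, \exists h\, (\neg P(a) \land P(f) \lor T(h))

Rewrite implications/biconditionals: A → B as ¬A ∨ B.
  \neg (\exists a\, \exists f\, (P(a) \lor \neg P(f))) \lor \neg (\forall h\, \neg T(h))
Push ¬ through the quantifiers and connectives to reach negation normal form:
  (\forall a\, \forall f\, (\neg P(a) \land P(f))) \lor (\exists h\, T(h))
All bound variables are already distinct, so no renaming is needed.
Finally move all quantifiers to the prefix:
  \forall a\, \forall f\, \exists h\, (\neg P(a) \land P(f) \lor T(h))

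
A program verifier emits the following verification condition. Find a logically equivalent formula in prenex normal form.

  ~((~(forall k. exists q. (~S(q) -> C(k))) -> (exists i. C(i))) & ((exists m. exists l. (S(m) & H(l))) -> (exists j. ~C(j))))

exists k. forall q. forall i. exists m. exists l. forall j. (~S(q) & ~C(k) & ~C(i) | S(m) & H(l) & C(j))

First replace A → B with ¬A ∨ B.
  ~((~~(forall k. exists q. (~~S(q) | C(k))) | (exists i. C(i))) & (~(exists m. exists l. (S(m) & H(l))) | (exists j. ~C(j))))
Drive negations inward (¬∀x A ≡ ∃x ¬A, ¬∃x A ≡ ∀x ¬A, De Morgan for ∧/∨):
  (exists k. forall q. (~S(q) & ~C(k))) & (forall i. ~C(i)) | (exists m. exists l. (S(m) & H(l))) & (forall j. C(j))
All bound variables are already distinct, so no renaming is needed.
Extract every quantifier outward, since the variables are now distinct and don't occur free across branches:
  exists k. forall q. forall i. exists m. exists l. forall j. (~S(q) & ~C(k) & ~C(i) | S(m) & H(l) & C(j))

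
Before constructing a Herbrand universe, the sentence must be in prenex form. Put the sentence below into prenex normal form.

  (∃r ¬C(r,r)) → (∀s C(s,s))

Eliminate → and ↔ using ¬ and ∨.
  ¬(∃r ¬C(r,r)) ∨ (∀s C(s,s))
Push ¬ through the quantifiers and connectives to reach negation normal form:
  (∀r C(r,r)) ∨ (∀s C(s,s))
All bound variables are already distinct, so no renaming is needed.
Finally move all quantifiers to the prefix:
  ∀r ∀s (C(r,r) ∨ C(s,s))

∀r ∀s (C(r,r) ∨ C(s,s))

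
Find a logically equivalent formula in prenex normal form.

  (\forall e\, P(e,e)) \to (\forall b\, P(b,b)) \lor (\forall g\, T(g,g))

\exists e\, \forall b\, \forall g\, (\neg P(e,e) \lor P(b,b) \lor T(g,g))

Rewrite implications/biconditionals: A → B as ¬A ∨ B.
  \neg (\forall e\, P(e,e)) \lor (\forall b\, P(b,b)) \lor (\forall g\, T(g,g))
Move each ¬ inward, flipping quantifiers it crosses:
  (\exists e\, \neg P(e,e)) \lor (\forall b\, P(b,b)) \lor (\forall g\, T(g,g))
All bound variables are already distinct, so no renaming is needed.
Finally move all quantifiers to the prefix:
  \exists e\, \forall b\, \forall g\, (\neg P(e,e) \lor P(b,b) \lor T(g,g))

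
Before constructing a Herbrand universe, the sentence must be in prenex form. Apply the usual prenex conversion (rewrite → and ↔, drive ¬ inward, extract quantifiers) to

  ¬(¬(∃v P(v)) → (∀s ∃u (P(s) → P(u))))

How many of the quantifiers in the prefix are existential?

Eliminate → and ↔ using ¬ and ∨.
  ¬(¬¬(∃v P(v)) ∨ (∀s ∃u (¬P(s) ∨ P(u))))
Move each ¬ inward, flipping quantifiers it crosses:
  (∀v ¬P(v)) ∧ (∃s ∀u (P(s) ∧ ¬P(u)))
All bound variables are already distinct, so no renaming is needed.
Finally move all quantifiers to the prefix:
  ∀v ∃s ∀u (¬P(v) ∧ P(s) ∧ ¬P(u))
The prefix is ∀v ∃s ∀u: 2 universal, 1 existential.

1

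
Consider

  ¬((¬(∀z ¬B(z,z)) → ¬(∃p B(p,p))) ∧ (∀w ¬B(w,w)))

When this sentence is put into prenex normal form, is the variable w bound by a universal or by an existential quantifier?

existential

First replace A → B with ¬A ∨ B.
  ¬((¬¬(∀z ¬B(z,z)) ∨ ¬(∃p B(p,p))) ∧ (∀w ¬B(w,w)))
Drive negations inward (¬∀x A ≡ ∃x ¬A, ¬∃x A ≡ ∀x ¬A, De Morgan for ∧/∨):
  (∃z B(z,z)) ∧ (∃p B(p,p)) ∨ (∃w B(w,w))
Finally move all quantifiers to the prefix:
  ∃z ∃p ∃w (B(z,z) ∧ B(p,p) ∨ B(w,w))
The quantifier ∀w sits under an odd number of negations (counting the antecedent side of each →), so it flips to ∃w.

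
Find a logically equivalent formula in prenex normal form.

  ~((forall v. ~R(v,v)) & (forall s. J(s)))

exists v. exists s. (R(v,v) | ~J(s))

Push ¬ through the quantifiers and connectives to reach negation normal form:
  (exists v. R(v,v)) | (exists s. ~J(s))
All bound variables are already distinct, so no renaming is needed.
Pull the quantifiers to the front (each side's bound variable is not free in the other side):
  exists v. exists s. (R(v,v) | ~J(s))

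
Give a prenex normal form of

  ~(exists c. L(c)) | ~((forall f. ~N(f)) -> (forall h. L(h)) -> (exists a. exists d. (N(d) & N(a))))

forall c. forall f. forall h. forall a. forall d. (~L(c) | ~N(f) & L(h) & (~N(d) | ~N(a)))

Rewrite implications/biconditionals: A → B as ¬A ∨ B.
  ~(exists c. L(c)) | ~(~(forall f. ~N(f)) | ~(forall h. L(h)) | (exists a. exists d. (N(d) & N(a))))
Push ¬ through the quantifiers and connectives to reach negation normal form:
  (forall c. ~L(c)) | (forall f. ~N(f)) & (forall h. L(h)) & (forall a. forall d. (~N(d) | ~N(a)))
All bound variables are already distinct, so no renaming is needed.
Finally move all quantifiers to the prefix:
  forall c. forall f. forall h. forall a. forall d. (~L(c) | ~N(f) & L(h) & (~N(d) | ~N(a)))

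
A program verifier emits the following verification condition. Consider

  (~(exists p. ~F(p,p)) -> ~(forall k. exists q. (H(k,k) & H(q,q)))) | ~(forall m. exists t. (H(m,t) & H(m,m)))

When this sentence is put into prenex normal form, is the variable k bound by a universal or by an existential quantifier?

existential

Rewrite implications/biconditionals: A → B as ¬A ∨ B.
  ~~(exists p. ~F(p,p)) | ~(forall k. exists q. (H(k,k) & H(q,q))) | ~(forall m. exists t. (H(m,t) & H(m,m)))
Push ¬ through the quantifiers and connectives to reach negation normal form:
  (exists p. ~F(p,p)) | (exists k. forall q. (~H(k,k) | ~H(q,q))) | (exists m. forall t. (~H(m,t) | ~H(m,m)))
All bound variables are already distinct, so no renaming is needed.
Finally move all quantifiers to the prefix:
  exists p. exists k. forall q. exists m. forall t. (~F(p,p) | ~H(k,k) | ~H(q,q) | ~H(m,t) | ~H(m,m))
The quantifier forall k sits under an odd number of negations (counting the antecedent side of each →), so it flips to exists k.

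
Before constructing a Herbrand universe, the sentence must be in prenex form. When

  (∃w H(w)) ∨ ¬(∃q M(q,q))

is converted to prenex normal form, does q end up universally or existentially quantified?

universal

Push ¬ through the quantifiers and connectives to reach negation normal form:
  (∃w H(w)) ∨ (∀q ¬M(q,q))
Finally move all quantifiers to the prefix:
  ∃w ∀q (H(w) ∨ ¬M(q,q))
The quantifier ∃q sits under an odd number of negations, so it flips to ∀q.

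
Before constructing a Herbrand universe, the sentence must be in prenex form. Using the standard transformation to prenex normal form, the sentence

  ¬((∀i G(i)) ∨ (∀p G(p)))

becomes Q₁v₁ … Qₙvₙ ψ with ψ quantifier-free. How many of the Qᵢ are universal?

Move each ¬ inward, flipping quantifiers it crosses:
  (∃i ¬G(i)) ∧ (∃p ¬G(p))
Extract every quantifier outward, since the variables are now distinct and don't occur free across branches:
  ∃i ∃p (¬G(i) ∧ ¬G(p))
The prefix is ∃i ∃p: 0 universal, 2 existential.

0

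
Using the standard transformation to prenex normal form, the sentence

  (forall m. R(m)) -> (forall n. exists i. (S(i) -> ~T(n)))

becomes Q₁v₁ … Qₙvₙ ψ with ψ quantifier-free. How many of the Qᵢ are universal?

1

Eliminate → and ↔ using ¬ and ∨.
  ~(forall m. R(m)) | (forall n. exists i. (~S(i) | ~T(n)))
Drive negations inward (¬∀x A ≡ ∃x ¬A, ¬∃x A ≡ ∀x ¬A, De Morgan for ∧/∨):
  (exists m. ~R(m)) | (forall n. exists i. (~S(i) | ~T(n)))
All bound variables are already distinct, so no renaming is needed.
Extract every quantifier outward, since the variables are now distinct and don't occur free across branches:
  exists m. forall n. exists i. (~R(m) | ~S(i) | ~T(n))
The prefix is exists m forall n exists i: 1 universal, 2 existential.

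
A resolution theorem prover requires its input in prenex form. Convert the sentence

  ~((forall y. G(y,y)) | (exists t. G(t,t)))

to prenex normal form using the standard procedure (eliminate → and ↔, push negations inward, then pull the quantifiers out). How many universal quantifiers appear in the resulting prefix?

Drive negations inward (¬∀x A ≡ ∃x ¬A, ¬∃x A ≡ ∀x ¬A, De Morgan for ∧/∨):
  (exists y. ~G(y,y)) & (forall t. ~G(t,t))
Pull the quantifiers to the front (each side's bound variable is not free in the other side):
  exists y. forall t. (~G(y,y) & ~G(t,t))
The prefix is exists y forall t: 1 universal, 1 existential.

1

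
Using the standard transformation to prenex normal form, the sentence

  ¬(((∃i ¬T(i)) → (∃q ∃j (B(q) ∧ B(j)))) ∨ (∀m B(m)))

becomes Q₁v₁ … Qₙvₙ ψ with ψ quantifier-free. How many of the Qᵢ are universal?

2

Rewrite implications/biconditionals: A → B as ¬A ∨ B.
  ¬(¬(∃i ¬T(i)) ∨ (∃q ∃j (B(q) ∧ B(j))) ∨ (∀m B(m)))
Move each ¬ inward, flipping quantifiers it crosses:
  (∃i ¬T(i)) ∧ (∀q ∀j (¬B(q) ∨ ¬B(j))) ∧ (∃m ¬B(m))
All bound variables are already distinct, so no renaming is needed.
Extract every quantifier outward, since the variables are now distinct and don't occur free across branches:
  ∃i ∀q ∀j ∃m (¬T(i) ∧ (¬B(q) ∨ ¬B(j)) ∧ ¬B(m))
The prefix is ∃i ∀q ∀j ∃m: 2 universal, 2 existential.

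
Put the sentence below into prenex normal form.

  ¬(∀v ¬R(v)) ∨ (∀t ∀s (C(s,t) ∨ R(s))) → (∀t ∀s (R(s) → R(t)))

∀v ∃t ∃s ∀x ∀w (¬R(v) ∧ ¬C(s,t) ∧ ¬R(s) ∨ ¬R(w) ∨ R(x))

Rewrite implications/biconditionals: A → B as ¬A ∨ B.
  ¬(¬(∀v ¬R(v)) ∨ (∀t ∀s (C(s,t) ∨ R(s)))) ∨ (∀t ∀s (¬R(s) ∨ R(t)))
Move each ¬ inward, flipping quantifiers it crosses:
  (∀v ¬R(v)) ∧ (∃t ∃s (¬C(s,t) ∧ ¬R(s))) ∨ (∀t ∀s (¬R(s) ∨ R(t)))
Give each quantifier a distinct variable: t↦x, s↦w.
  (∀v ¬R(v)) ∧ (∃t ∃s (¬C(s,t) ∧ ¬R(s))) ∨ (∀x ∀w (¬R(w) ∨ R(x)))
Extract every quantifier outward, since the variables are now distinct and don't occur free across branches:
  ∀v ∃t ∃s ∀x ∀w (¬R(v) ∧ ¬C(s,t) ∧ ¬R(s) ∨ ¬R(w) ∨ R(x))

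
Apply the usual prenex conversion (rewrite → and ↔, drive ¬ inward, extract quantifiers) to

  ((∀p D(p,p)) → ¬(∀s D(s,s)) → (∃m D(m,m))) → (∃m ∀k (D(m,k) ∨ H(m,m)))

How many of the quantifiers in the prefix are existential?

2

First replace A → B with ¬A ∨ B.
  ¬(¬(∀p D(p,p)) ∨ ¬¬(∀s D(s,s)) ∨ (∃m D(m,m))) ∨ (∃m ∀k (D(m,k) ∨ H(m,m)))
Push ¬ through the quantifiers and connectives to reach negation normal form:
  (∀p D(p,p)) ∧ (∃s ¬D(s,s)) ∧ (∀m ¬D(m,m)) ∨ (∃m ∀k (D(m,k) ∨ H(m,m)))
Standardize variables apart so no two quantifiers bind the same name: m↦v.
  (∀p D(p,p)) ∧ (∃s ¬D(s,s)) ∧ (∀m ¬D(m,m)) ∨ (∃v ∀k (D(v,k) ∨ H(v,v)))
Extract every quantifier outward, since the variables are now distinct and don't occur free across branches:
  ∀p ∃s ∀m ∃v ∀k (D(p,p) ∧ ¬D(s,s) ∧ ¬D(m,m) ∨ D(v,k) ∨ H(v,v))
The prefix is ∀p ∃s ∀m ∃v ∀k: 3 universal, 2 existential.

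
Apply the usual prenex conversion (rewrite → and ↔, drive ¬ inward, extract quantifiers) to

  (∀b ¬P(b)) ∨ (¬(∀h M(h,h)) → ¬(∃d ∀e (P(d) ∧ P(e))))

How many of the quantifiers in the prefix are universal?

3

Eliminate → and ↔ using ¬ and ∨.
  (∀b ¬P(b)) ∨ ¬¬(∀h M(h,h)) ∨ ¬(∃d ∀e (P(d) ∧ P(e)))
Drive negations inward (¬∀x A ≡ ∃x ¬A, ¬∃x A ≡ ∀x ¬A, De Morgan for ∧/∨):
  (∀b ¬P(b)) ∨ (∀h M(h,h)) ∨ (∀d ∃e (¬P(d) ∨ ¬P(e)))
All bound variables are already distinct, so no renaming is needed.
Pull the quantifiers to the front (each side's bound variable is not free in the other side):
  ∀b ∀h ∀d ∃e (¬P(b) ∨ M(h,h) ∨ ¬P(d) ∨ ¬P(e))
The prefix is ∀b ∀h ∀d ∃e: 3 universal, 1 existential.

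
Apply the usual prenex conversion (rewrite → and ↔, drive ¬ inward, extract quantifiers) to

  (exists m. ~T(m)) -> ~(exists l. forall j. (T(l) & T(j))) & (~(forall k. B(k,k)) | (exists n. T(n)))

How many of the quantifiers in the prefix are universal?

2

First replace A → B with ¬A ∨ B.
  ~(exists m. ~T(m)) | ~(exists l. forall j. (T(l) & T(j))) & (~(forall k. B(k,k)) | (exists n. T(n)))
Drive negations inward (¬∀x A ≡ ∃x ¬A, ¬∃x A ≡ ∀x ¬A, De Morgan for ∧/∨):
  (forall m. T(m)) | (forall l. exists j. (~T(l) | ~T(j))) & ((exists k. ~B(k,k)) | (exists n. T(n)))
Pull the quantifiers to the front (each side's bound variable is not free in the other side):
  forall m. forall l. exists j. exists k. exists n. (T(m) | (~T(l) | ~T(j)) & (~B(k,k) | T(n)))
The prefix is forall m forall l exists j exists k exists n: 2 universal, 3 existential.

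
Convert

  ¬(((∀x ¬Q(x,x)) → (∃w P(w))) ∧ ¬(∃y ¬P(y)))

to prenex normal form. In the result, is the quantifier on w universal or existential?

Eliminate → and ↔ using ¬ and ∨.
  ¬((¬(∀x ¬Q(x,x)) ∨ (∃w P(w))) ∧ ¬(∃y ¬P(y)))
Move each ¬ inward, flipping quantifiers it crosses:
  (∀x ¬Q(x,x)) ∧ (∀w ¬P(w)) ∨ (∃y ¬P(y))
Pull the quantifiers to the front (each side's bound variable is not free in the other side):
  ∀x ∀w ∃y (¬Q(x,x) ∧ ¬P(w) ∨ ¬P(y))
The quantifier ∃w sits under an odd number of negations (counting the antecedent side of each →), so it flips to ∀w.

universal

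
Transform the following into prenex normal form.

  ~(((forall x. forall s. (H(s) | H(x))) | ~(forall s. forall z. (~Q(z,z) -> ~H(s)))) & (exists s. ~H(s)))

First replace A → B with ¬A ∨ B.
  ~(((forall x. forall s. (H(s) | H(x))) | ~(forall s. forall z. (~~Q(z,z) | ~H(s)))) & (exists s. ~H(s)))
Move each ¬ inward, flipping quantifiers it crosses:
  (exists x. exists s. (~H(s) & ~H(x))) & (forall s. forall z. (Q(z,z) | ~H(s))) | (forall s. H(s))
Rename bound variables to avoid capture: s↦u1, s↦w1.
  (exists x. exists s. (~H(s) & ~H(x))) & (forall u1. forall z. (Q(z,z) | ~H(u1))) | (forall w1. H(w1))
Finally move all quantifiers to the prefix:
  exists x. exists s. forall u1. forall z. forall w1. (~H(s) & ~H(x) & (Q(z,z) | ~H(u1)) | H(w1))

exists x. exists s. forall u1. forall z. forall w1. (~H(s) & ~H(x) & (Q(z,z) | ~H(u1)) | H(w1))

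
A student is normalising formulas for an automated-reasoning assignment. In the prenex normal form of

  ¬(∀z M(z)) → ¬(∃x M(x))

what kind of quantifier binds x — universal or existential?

Eliminate → and ↔ using ¬ and ∨.
  ¬¬(∀z M(z)) ∨ ¬(∃x M(x))
Move each ¬ inward, flipping quantifiers it crosses:
  (∀z M(z)) ∨ (∀x ¬M(x))
All bound variables are already distinct, so no renaming is needed.
Pull the quantifiers to the front (each side's bound variable is not free in the other side):
  ∀z ∀x (M(z) ∨ ¬M(x))
The quantifier ∃x sits under an odd number of negations (counting the antecedent side of each →), so it flips to ∀x.

universal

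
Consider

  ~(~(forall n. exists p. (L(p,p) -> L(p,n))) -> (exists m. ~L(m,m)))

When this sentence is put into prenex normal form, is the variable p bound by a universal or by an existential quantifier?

universal

Rewrite implications/biconditionals: A → B as ¬A ∨ B.
  ~(~~(forall n. exists p. (~L(p,p) | L(p,n))) | (exists m. ~L(m,m)))
Drive negations inward (¬∀x A ≡ ∃x ¬A, ¬∃x A ≡ ∀x ¬A, De Morgan for ∧/∨):
  (exists n. forall p. (L(p,p) & ~L(p,n))) & (forall m. L(m,m))
All bound variables are already distinct, so no renaming is needed.
Finally move all quantifiers to the prefix:
  exists n. forall p. forall m. (L(p,p) & ~L(p,n) & L(m,m))
The quantifier exists p sits under an odd number of negations (counting the antecedent side of each →), so it flips to forall p.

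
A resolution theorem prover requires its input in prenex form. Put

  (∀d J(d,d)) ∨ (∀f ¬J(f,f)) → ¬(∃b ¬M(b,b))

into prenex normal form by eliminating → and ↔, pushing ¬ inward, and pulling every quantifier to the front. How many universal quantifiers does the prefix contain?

1

Rewrite implications/biconditionals: A → B as ¬A ∨ B.
  ¬((∀d J(d,d)) ∨ (∀f ¬J(f,f))) ∨ ¬(∃b ¬M(b,b))
Drive negations inward (¬∀x A ≡ ∃x ¬A, ¬∃x A ≡ ∀x ¬A, De Morgan for ∧/∨):
  (∃d ¬J(d,d)) ∧ (∃f J(f,f)) ∨ (∀b M(b,b))
Extract every quantifier outward, since the variables are now distinct and don't occur free across branches:
  ∃d ∃f ∀b (¬J(d,d) ∧ J(f,f) ∨ M(b,b))
The prefix is ∃d ∃f ∀b: 1 universal, 2 existential.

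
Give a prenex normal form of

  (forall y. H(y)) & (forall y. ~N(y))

Give each quantifier a distinct variable: y↦z1.
  (forall y. H(y)) & (forall z1. ~N(z1))
Pull the quantifiers to the front (each side's bound variable is not free in the other side):
  forall y. forall z1. (H(y) & ~N(z1))

forall y. forall z1. (H(y) & ~N(z1))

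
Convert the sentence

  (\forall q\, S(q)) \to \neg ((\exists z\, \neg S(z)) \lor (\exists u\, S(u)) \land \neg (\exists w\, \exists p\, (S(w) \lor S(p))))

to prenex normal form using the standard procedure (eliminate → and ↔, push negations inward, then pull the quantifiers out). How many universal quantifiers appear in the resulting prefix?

2

First replace A → B with ¬A ∨ B.
  \neg (\forall q\, S(q)) \lor \neg ((\exists z\, \neg S(z)) \lor (\exists u\, S(u)) \land \neg (\exists w\, \exists p\, (S(w) \lor S(p))))
Move each ¬ inward, flipping quantifiers it crosses:
  (\exists q\, \neg S(q)) \lor (\forall z\, S(z)) \land ((\forall u\, \neg S(u)) \lor (\exists w\, \exists p\, (S(w) \lor S(p))))
Extract every quantifier outward, since the variables are now distinct and don't occur free across branches:
  \exists q\, \forall z\, \forall u\, \exists w\, \exists p\, (\neg S(q) \lor S(z) \land (\neg S(u) \lor S(w) \lor S(p)))
The prefix is \exists q \forall z \forall u \exists w \exists p: 2 universal, 3 existential.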